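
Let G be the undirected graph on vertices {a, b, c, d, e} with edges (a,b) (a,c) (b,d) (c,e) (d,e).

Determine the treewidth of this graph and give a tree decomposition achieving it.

Each bag holds 3 vertices, so the decomposition has width 2, which upper-bounds the treewidth. The edges b–d–e–c–a–b form a cycle, so G is not a tree and its treewidth is at least 2. Combining the bounds, tw(G) = 2.

Treewidth 2.
One such decomposition:
Bags: B1 = {b, d, e}  B2 = {b, c, e}  B3 = {a, b, c}
Tree: B1–B2, B2–B3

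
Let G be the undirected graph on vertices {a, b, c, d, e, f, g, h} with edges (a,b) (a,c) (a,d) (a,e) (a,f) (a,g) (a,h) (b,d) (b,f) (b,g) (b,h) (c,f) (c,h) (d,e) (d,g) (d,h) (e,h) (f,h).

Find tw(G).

A width-3 tree decomposition is:
Bags: B1 = {a, b, f, h}  B2 = {a, b, d, h}  B3 = {a, c, f, h}  B4 = {a, b, d, g}  B5 = {a, d, e, h}
Tree: B1–B2, B1–B3, B2–B4, B2–B5
Each bag holds 4 vertices, so the decomposition has width 3, which upper-bounds the treewidth. Conversely, {a, b, d, g} is a clique of size 4, and the vertices of any clique must share a bag in every tree decomposition; so some bag has ≥ 4 vertices and tw(G) ≥ 3. Therefore the treewidth is 3.

3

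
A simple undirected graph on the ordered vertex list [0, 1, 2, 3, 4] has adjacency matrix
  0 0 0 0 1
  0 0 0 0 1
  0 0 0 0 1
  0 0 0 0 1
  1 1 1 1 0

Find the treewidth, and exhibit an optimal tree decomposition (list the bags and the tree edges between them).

Treewidth 1.
Bags: B1 = {0, 4}  B2 = {3, 4}  B3 = {1, 4}  B4 = {2, 4}
Tree: B1–B2, B1–B3, B3–B4

The largest bag has 2 vertices, giving width 1; this decomposition certifies tw(G) ≤ 1. Since G has at least one edge (e.g. 0–4), it is not an edgeless graph, so tw(G) ≥ 1. Hence tw(G) = 1 exactly.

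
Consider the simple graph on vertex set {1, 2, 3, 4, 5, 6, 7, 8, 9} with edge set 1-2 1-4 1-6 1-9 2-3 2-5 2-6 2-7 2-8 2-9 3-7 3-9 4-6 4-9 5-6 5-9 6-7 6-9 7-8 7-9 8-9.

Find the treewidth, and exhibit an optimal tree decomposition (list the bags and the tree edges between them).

The largest bag has 4 vertices, giving width 3; this decomposition certifies tw(G) ≤ 3. Conversely, {2, 7, 8, 9} is a clique of size 4, and the vertices of any clique must share a bag in every tree decomposition; so some bag has ≥ 4 vertices and tw(G) ≥ 3. Combining the bounds, tw(G) = 3.

Treewidth 3.
Bags: B1 = {1, 2, 6, 9}  B2 = {2, 6, 7, 9}  B3 = {1, 4, 6, 9}  B4 = {2, 3, 7, 9}  B5 = {2, 7, 8, 9}  B6 = {2, 5, 6, 9}
Tree: B1–B2, B1–B3, B2–B4, B4–B5, B2–B6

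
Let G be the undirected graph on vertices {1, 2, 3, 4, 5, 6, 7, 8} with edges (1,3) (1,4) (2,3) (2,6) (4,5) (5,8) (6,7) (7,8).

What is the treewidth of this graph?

A width-2 tree decomposition is:
Bags: B1 = {1, 3, 4}  B2 = {3, 4, 5}  B3 = {3, 5, 8}  B4 = {3, 7, 8}  B5 = {3, 6, 7}  B6 = {2, 3, 6}
Tree: B1–B2, B2–B3, B3–B4, B4–B5, B5–B6
Every bag has size at most 3, so the width is 3 − 1 = 2 and tw(G) ≤ 2. Since 3–1–4–5–8–7–6–2–3 is a cycle in G, G is not acyclic. Forests are exactly the graphs of treewidth ≤ 1, so tw(G) ≥ 2. Therefore the treewidth is 2.

2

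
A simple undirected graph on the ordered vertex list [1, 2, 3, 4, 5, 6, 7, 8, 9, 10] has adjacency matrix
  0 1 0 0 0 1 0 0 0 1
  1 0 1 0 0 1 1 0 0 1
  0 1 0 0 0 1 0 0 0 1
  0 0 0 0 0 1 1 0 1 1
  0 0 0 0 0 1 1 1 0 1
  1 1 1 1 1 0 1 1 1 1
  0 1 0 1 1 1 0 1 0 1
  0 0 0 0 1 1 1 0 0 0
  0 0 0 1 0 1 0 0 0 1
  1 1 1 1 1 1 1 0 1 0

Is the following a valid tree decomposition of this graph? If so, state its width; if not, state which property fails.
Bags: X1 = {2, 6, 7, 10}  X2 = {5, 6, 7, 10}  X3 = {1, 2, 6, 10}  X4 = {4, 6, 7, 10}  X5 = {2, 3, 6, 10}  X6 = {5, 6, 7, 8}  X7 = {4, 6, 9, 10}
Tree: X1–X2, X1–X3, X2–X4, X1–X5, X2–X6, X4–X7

Checking the three conditions: (i) the bags cover all of {1, 2, 3, 4, 5, 6, 7, 8, 9, 10}; (ii) for each edge, some bag contains both endpoints; (iii) the bags containing any fixed vertex form a subtree. All hold, so the decomposition is valid with width 4 − 1 = 3.

Yes; width 3.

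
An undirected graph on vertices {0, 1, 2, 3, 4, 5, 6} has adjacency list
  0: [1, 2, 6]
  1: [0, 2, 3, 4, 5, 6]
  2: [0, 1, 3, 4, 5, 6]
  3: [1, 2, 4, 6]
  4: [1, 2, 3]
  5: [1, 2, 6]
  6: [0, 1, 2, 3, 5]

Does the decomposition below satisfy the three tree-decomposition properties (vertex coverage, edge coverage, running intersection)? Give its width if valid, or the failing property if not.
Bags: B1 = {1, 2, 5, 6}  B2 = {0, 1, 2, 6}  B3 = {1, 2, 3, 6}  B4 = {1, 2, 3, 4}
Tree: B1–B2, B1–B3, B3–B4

Yes; width 3.

Checking the three conditions: (i) the bags cover all of {0, 1, 2, 3, 4, 5, 6}; (ii) for each edge, some bag contains both endpoints; (iii) the bags containing any fixed vertex form a subtree. All hold, so the decomposition is valid with width 4 − 1 = 3.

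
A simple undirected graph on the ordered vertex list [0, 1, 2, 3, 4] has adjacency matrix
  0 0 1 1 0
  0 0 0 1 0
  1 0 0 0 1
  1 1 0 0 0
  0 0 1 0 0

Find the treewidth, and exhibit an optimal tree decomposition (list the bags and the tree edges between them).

Each bag holds 2 vertices, so the decomposition has width 1, which upper-bounds the treewidth. Since G has at least one edge (e.g. 0–2), it is not an edgeless graph, so tw(G) ≥ 1. The upper and lower bounds meet at 1, so that is the treewidth.

Treewidth 1.
One such decomposition:
Bags: B1 = {0, 2}  B2 = {0, 3}  B3 = {1, 3}  B4 = {2, 4}
Tree: B1–B2, B2–B3, B1–B4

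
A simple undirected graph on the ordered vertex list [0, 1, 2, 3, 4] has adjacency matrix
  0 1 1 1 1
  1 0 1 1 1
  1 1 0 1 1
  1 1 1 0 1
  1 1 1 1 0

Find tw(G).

4

A width-4 tree decomposition is:
Bags: B1 = {0, 1, 2, 3, 4}
Tree: (single bag)
A single bag containing all 5 vertices is trivially a valid decomposition of width 4. On the other hand G contains the 5-clique {0, 1, 2, 3, 4}. A clique must lie in a single bag of any decomposition, so no decomposition can have width below 4. Combining the bounds, tw(G) = 4.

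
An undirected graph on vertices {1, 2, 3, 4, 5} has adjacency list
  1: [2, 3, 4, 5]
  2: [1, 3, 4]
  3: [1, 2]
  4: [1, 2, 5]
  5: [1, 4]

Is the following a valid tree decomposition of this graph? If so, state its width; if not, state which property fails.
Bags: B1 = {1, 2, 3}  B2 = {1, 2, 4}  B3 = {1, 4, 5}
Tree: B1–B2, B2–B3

Checking the three conditions: (i) the bags cover all of {1, 2, 3, 4, 5}; (ii) for each edge, some bag contains both endpoints; (iii) the bags containing any fixed vertex form a subtree. All hold, so the decomposition is valid with width 3 − 1 = 2.

Yes; width 2.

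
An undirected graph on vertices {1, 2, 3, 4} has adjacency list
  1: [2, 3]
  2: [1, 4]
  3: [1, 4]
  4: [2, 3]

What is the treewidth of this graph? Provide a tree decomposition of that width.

Treewidth 2.
One optimal decomposition is:
Bags: B1 = {1, 3, 4}  B2 = {1, 2, 4}
Tree: B1–B2

Every bag has size at most 3, so the width is 3 − 1 = 2 and tw(G) ≤ 2. Since 1–3–4–2–1 is a cycle in G, G is not acyclic. Forests are exactly the graphs of treewidth ≤ 1, so tw(G) ≥ 2. Combining the bounds, tw(G) = 2.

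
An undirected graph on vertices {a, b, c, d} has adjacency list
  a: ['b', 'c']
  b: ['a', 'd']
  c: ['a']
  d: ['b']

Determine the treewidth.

A width-1 tree decomposition is:
Bags: B1 = {a, b}  B2 = {b, d}  B3 = {a, c}
Tree: B1–B2, B1–B3
Every bag has size at most 2, so the width is 2 − 1 = 1 and tw(G) ≤ 1. Since G has at least one edge (e.g. a–b), it is not an edgeless graph, so tw(G) ≥ 1. The upper and lower bounds meet at 1, so that is the treewidth.

1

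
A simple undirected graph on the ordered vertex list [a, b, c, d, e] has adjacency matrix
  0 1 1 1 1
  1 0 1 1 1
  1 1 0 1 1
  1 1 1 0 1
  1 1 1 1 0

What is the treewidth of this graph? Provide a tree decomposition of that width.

With just one bag of size 5, the width is 5 − 1 = 4, so tw(G) ≤ 4. On the other hand G contains the 5-clique {a, b, c, d, e}. A clique must lie in a single bag of any decomposition, so no decomposition can have width below 4. Hence tw(G) = 4 exactly.

Treewidth 4.
Bags: B1 = {a, b, c, d, e}
Tree: (single bag)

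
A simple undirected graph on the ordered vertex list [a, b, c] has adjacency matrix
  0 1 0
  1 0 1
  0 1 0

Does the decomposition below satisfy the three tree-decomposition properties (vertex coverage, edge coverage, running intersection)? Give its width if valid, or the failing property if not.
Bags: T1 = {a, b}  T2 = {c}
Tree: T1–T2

A tree decomposition must satisfy three properties: every vertex lies in some bag; for every edge, both endpoints lie together in some bag; and for every vertex, the bags containing it form a connected subtree. Here edge (b,c) lies in no bag, so the decomposition is invalid.

No — edge (b,c) lies in no bag.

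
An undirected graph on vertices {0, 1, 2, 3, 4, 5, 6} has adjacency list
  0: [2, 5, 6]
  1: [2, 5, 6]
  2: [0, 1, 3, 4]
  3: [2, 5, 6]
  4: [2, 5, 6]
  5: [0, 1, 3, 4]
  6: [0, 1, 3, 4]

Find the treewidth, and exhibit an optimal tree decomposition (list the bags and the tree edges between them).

The largest bag has 4 vertices, giving width 3; this decomposition certifies tw(G) ≤ 3. For the lower bound: the 4 vertex sets {0,6}, {3,5}, {2}, {4} are disjoint, each induces a connected subgraph, and every pair is joined by at least one edge of G. Contracting each set to a single vertex therefore yields K_{4} as a minor, and since treewidth is minor-monotone, tw(G) ≥ tw(K_{4}) = 3. The upper and lower bounds meet at 3, so that is the treewidth.

Treewidth 3.
Bags: B1 = {0, 2, 5, 6}  B2 = {2, 3, 5, 6}  B3 = {2, 4, 5, 6}  B4 = {1, 2, 5, 6}
Tree: B1–B2, B2–B3, B3–B4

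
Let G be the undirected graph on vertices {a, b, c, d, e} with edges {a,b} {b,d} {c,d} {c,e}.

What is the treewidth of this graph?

1

A width-1 tree decomposition is:
Bags: B1 = {a, b}  B2 = {b, d}  B3 = {c, d}  B4 = {c, e}
Tree: B1–B2, B2–B3, B3–B4
Every bag has size at most 2, so the width is 2 − 1 = 1 and tw(G) ≤ 1. Since G has at least one edge (e.g. a–b), it is not an edgeless graph, so tw(G) ≥ 1. Combining the bounds, tw(G) = 1.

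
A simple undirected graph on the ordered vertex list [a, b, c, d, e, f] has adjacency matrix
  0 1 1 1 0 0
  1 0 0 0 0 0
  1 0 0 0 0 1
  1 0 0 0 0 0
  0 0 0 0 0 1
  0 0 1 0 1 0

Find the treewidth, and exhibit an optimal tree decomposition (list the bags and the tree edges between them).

Every bag has size at most 2, so the width is 2 − 1 = 1 and tw(G) ≤ 1. Since G has at least one edge (e.g. e–f), it is not an edgeless graph, so tw(G) ≥ 1. The upper and lower bounds meet at 1, so that is the treewidth.

Treewidth 1.
One such decomposition:
Bags: B1 = {e, f}  B2 = {c, f}  B3 = {a, c}  B4 = {a, d}  B5 = {a, b}
Tree: B1–B2, B2–B3, B3–B4, B3–B5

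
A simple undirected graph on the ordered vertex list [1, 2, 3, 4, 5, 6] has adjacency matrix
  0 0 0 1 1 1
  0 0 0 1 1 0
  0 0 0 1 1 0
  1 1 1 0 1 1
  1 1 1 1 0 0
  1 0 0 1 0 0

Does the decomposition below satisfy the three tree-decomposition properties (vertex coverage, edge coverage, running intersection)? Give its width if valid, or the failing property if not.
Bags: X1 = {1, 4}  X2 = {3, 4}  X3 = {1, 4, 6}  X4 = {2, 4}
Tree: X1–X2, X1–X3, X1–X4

A tree decomposition must satisfy three properties: every vertex lies in some bag; for every edge, both endpoints lie together in some bag; and for every vertex, the bags containing it form a connected subtree. Here vertex 5 appears in no bag, so the decomposition is invalid.

No — vertex 5 appears in no bag.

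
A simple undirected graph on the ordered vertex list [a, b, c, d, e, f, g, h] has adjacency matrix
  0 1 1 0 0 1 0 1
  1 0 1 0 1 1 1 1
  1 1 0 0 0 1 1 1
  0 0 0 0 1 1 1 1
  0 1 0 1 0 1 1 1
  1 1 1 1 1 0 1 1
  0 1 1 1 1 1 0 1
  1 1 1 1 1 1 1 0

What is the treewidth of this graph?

4

A width-4 tree decomposition is:
Bags: B1 = {a, b, c, f, h}  B2 = {b, c, f, g, h}  B3 = {b, e, f, g, h}  B4 = {d, e, f, g, h}
Tree: B1–B2, B2–B3, B3–B4
The largest bag has 5 vertices, giving width 4; this decomposition certifies tw(G) ≤ 4. On the other hand G contains the 5-clique {d, e, f, g, h}. A clique must lie in a single bag of any decomposition, so no decomposition can have width below 4. Combining the bounds, tw(G) = 4.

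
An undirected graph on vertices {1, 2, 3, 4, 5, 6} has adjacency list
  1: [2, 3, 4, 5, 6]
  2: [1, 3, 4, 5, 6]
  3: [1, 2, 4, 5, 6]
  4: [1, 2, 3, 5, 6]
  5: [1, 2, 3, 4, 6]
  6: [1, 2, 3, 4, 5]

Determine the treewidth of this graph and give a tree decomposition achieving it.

A single bag containing all 6 vertices is trivially a valid decomposition of width 5. On the other hand G contains the 6-clique {1, 2, 3, 4, 5, 6}. A clique must lie in a single bag of any decomposition, so no decomposition can have width below 5. Hence tw(G) = 5 exactly.

Treewidth 5.
One such decomposition:
Bags: B1 = {1, 2, 3, 4, 5, 6}
Tree: (single bag)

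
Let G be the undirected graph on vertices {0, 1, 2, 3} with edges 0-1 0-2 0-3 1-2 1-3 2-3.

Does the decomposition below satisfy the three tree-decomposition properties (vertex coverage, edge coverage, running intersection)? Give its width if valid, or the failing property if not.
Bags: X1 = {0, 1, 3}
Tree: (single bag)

A tree decomposition must satisfy three properties: every vertex lies in some bag; for every edge, both endpoints lie together in some bag; and for every vertex, the bags containing it form a connected subtree. Here vertex 2 appears in no bag, so the decomposition is invalid.

No — vertex 2 appears in no bag.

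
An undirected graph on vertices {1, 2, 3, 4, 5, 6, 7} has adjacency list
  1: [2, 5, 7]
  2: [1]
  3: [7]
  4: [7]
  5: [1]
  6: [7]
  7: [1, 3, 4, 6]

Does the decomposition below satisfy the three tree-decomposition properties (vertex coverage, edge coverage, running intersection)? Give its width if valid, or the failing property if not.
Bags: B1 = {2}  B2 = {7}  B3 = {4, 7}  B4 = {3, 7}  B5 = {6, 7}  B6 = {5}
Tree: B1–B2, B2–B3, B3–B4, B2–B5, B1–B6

A tree decomposition must satisfy three properties: every vertex lies in some bag; for every edge, both endpoints lie together in some bag; and for every vertex, the bags containing it form a connected subtree. Here vertex 1 appears in no bag, so the decomposition is invalid.

No — vertex 1 appears in no bag.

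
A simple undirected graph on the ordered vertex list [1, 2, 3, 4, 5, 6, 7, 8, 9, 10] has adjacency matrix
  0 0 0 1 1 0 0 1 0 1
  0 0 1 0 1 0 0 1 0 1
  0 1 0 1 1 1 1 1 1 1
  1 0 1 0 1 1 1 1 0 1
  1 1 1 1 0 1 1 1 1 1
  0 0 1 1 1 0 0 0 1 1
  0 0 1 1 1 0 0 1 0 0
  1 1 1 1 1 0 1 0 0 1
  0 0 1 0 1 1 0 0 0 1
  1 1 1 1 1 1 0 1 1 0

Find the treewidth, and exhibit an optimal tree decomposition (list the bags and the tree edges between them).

Every bag has size at most 5, so the width is 5 − 1 = 4 and tw(G) ≤ 4. On the other hand G contains the 5-clique {1, 4, 5, 8, 10}. A clique must lie in a single bag of any decomposition, so no decomposition can have width below 4. Combining the bounds, tw(G) = 4.

Treewidth 4.
One optimal decomposition is:
Bags: B1 = {3, 4, 5, 8, 10}  B2 = {3, 4, 5, 6, 10}  B3 = {3, 4, 5, 7, 8}  B4 = {3, 5, 6, 9, 10}  B5 = {2, 3, 5, 8, 10}  B6 = {1, 4, 5, 8, 10}
Tree: B1–B2, B1–B3, B2–B4, B1–B5, B1–B6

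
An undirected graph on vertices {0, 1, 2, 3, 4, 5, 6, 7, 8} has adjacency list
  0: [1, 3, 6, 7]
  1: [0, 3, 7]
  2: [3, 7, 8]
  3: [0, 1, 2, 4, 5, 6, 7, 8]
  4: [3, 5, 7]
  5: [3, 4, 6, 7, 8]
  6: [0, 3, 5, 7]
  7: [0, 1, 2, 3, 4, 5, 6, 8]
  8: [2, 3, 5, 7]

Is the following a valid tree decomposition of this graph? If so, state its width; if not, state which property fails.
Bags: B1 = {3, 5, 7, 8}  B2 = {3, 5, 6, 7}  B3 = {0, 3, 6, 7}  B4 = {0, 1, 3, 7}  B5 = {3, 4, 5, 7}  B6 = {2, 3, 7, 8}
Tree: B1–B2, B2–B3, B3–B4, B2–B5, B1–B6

Checking the three conditions: (i) the bags cover all of {0, 1, 2, 3, 4, 5, 6, 7, 8}; (ii) for each edge, some bag contains both endpoints; (iii) the bags containing any fixed vertex form a subtree. All hold, so the decomposition is valid with width 4 − 1 = 3.

Yes; width 3.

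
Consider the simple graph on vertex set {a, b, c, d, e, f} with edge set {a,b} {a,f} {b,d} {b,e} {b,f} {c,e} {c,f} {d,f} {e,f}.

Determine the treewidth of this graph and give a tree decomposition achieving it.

Treewidth 2.
One such decomposition:
Bags: B1 = {b, e, f}  B2 = {a, b, f}  B3 = {c, e, f}  B4 = {b, d, f}
Tree: B1–B2, B1–B3, B1–B4

The largest bag has 3 vertices, giving width 2; this decomposition certifies tw(G) ≤ 2. For the lower bound, the 3 vertices {c, e, f} are pairwise adjacent, and any tree decomposition puts a clique entirely inside one bag — forcing width ≥ 2. Therefore the treewidth is 2.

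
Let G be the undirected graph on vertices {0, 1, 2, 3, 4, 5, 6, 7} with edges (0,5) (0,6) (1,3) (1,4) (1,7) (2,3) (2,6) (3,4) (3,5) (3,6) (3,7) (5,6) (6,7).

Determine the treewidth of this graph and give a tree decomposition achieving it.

Every bag has size at most 3, so the width is 3 − 1 = 2 and tw(G) ≤ 2. On the other hand G contains the 3-clique {0, 5, 6}. A clique must lie in a single bag of any decomposition, so no decomposition can have width below 2. Combining the bounds, tw(G) = 2.

Treewidth 2.
One such decomposition:
Bags: B1 = {2, 3, 6}  B2 = {3, 6, 7}  B3 = {3, 5, 6}  B4 = {1, 3, 7}  B5 = {1, 3, 4}  B6 = {0, 5, 6}
Tree: B1–B2, B2–B3, B2–B4, B4–B5, B3–B6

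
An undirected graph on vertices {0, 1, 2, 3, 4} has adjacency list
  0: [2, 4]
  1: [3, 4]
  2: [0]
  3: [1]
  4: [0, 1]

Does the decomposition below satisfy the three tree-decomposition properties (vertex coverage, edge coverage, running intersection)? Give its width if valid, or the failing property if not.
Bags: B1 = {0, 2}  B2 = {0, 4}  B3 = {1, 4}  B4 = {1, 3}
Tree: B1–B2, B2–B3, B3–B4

Every vertex of G appears in some bag (union = {0, 1, 2, 3, 4}); every edge is covered by a bag; and for each vertex v the set of bags containing v is connected in the bag tree. The decomposition is therefore valid. The largest bag has 2 vertices, so the width is 1.

Yes; width 1.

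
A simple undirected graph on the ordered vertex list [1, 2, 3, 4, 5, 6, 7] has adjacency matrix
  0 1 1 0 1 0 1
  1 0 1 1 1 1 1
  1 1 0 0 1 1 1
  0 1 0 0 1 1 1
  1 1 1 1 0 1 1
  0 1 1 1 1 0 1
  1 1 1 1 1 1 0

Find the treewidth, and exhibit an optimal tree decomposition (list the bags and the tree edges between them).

The largest bag has 5 vertices, giving width 4; this decomposition certifies tw(G) ≤ 4. For the lower bound, the 5 vertices {1, 2, 3, 5, 7} are pairwise adjacent, and any tree decomposition puts a clique entirely inside one bag — forcing width ≥ 4. The upper and lower bounds meet at 4, so that is the treewidth.

Treewidth 4.
One such decomposition:
Bags: B1 = {2, 3, 5, 6, 7}  B2 = {2, 4, 5, 6, 7}  B3 = {1, 2, 3, 5, 7}
Tree: B1–B2, B1–B3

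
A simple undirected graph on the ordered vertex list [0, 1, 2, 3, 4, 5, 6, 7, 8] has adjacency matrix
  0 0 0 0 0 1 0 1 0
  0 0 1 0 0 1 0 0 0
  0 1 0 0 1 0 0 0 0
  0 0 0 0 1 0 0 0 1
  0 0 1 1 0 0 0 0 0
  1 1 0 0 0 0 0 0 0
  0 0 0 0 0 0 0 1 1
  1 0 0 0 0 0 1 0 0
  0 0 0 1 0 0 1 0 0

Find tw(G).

A width-2 tree decomposition is:
Bags: B1 = {3, 4, 8}  B2 = {2, 4, 8}  B3 = {1, 2, 8}  B4 = {1, 5, 8}  B5 = {0, 5, 8}  B6 = {0, 7, 8}  B7 = {6, 7, 8}
Tree: B1–B2, B2–B3, B3–B4, B4–B5, B5–B6, B6–B7
The largest bag has 3 vertices, giving width 2; this decomposition certifies tw(G) ≤ 2. The edges 8–3–4–2–1–5–0–7–6–8 form a cycle, so G is not a tree and its treewidth is at least 2. Hence tw(G) = 2 exactly.

2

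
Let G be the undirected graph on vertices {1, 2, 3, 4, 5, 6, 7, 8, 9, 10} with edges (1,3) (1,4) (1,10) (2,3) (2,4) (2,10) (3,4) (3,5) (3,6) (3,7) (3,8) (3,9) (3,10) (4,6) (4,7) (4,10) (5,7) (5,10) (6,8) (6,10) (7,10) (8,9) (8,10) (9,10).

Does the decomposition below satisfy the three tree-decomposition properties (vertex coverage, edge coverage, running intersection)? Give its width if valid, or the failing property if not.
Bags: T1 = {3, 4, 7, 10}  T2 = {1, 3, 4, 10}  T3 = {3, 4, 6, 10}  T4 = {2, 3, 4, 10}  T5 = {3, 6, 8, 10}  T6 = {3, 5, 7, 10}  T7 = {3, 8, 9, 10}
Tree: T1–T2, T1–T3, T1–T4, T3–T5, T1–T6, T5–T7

Yes; width 3.

Vertex coverage: the bags together contain {1, 2, 3, 4, 5, 6, 7, 8, 9, 10}, the full vertex set. Edge coverage: each edge of G has both endpoints in at least one bag. Running intersection: for every vertex, the bags containing it form a connected subtree. All three properties hold, so this is a valid tree decomposition of width max|bag| − 1 = 3, and hence tw(G) ≤ 3.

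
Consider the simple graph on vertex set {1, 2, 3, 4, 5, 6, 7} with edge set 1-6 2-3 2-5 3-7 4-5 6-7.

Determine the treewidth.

1

A width-1 tree decomposition is:
Bags: B1 = {1, 6}  B2 = {6, 7}  B3 = {3, 7}  B4 = {2, 3}  B5 = {2, 5}  B6 = {4, 5}
Tree: B1–B2, B2–B3, B3–B4, B4–B5, B5–B6
Each bag holds 2 vertices, so the decomposition has width 1, which upper-bounds the treewidth. Since G has at least one edge (e.g. 1–6), it is not an edgeless graph, so tw(G) ≥ 1. The upper and lower bounds meet at 1, so that is the treewidth.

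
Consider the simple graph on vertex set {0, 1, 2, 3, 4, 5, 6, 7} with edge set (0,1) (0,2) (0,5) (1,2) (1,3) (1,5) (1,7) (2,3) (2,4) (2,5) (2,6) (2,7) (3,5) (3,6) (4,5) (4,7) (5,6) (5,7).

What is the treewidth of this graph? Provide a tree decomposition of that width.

Every bag has size at most 4, so the width is 4 − 1 = 3 and tw(G) ≤ 3. Conversely, {0, 1, 2, 5} is a clique of size 4, and the vertices of any clique must share a bag in every tree decomposition; so some bag has ≥ 4 vertices and tw(G) ≥ 3. Therefore the treewidth is 3.

Treewidth 3.
Bags: B1 = {1, 2, 3, 5}  B2 = {1, 2, 5, 7}  B3 = {2, 3, 5, 6}  B4 = {0, 1, 2, 5}  B5 = {2, 4, 5, 7}
Tree: B1–B2, B1–B3, B1–B4, B2–B5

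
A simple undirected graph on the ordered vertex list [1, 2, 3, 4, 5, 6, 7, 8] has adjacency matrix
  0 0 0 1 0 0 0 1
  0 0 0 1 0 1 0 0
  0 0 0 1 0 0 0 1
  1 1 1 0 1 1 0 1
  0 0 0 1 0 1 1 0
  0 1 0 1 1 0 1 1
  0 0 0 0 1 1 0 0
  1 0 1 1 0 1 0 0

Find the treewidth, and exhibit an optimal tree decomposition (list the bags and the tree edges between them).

The largest bag has 3 vertices, giving width 2; this decomposition certifies tw(G) ≤ 2. Conversely, {1, 4, 8} is a clique of size 3, and the vertices of any clique must share a bag in every tree decomposition; so some bag has ≥ 3 vertices and tw(G) ≥ 2. Hence tw(G) = 2 exactly.

Treewidth 2.
One optimal decomposition is:
Bags: B1 = {4, 6, 8}  B2 = {4, 5, 6}  B3 = {1, 4, 8}  B4 = {2, 4, 6}  B5 = {3, 4, 8}  B6 = {5, 6, 7}
Tree: B1–B2, B1–B3, B2–B4, B1–B5, B2–B6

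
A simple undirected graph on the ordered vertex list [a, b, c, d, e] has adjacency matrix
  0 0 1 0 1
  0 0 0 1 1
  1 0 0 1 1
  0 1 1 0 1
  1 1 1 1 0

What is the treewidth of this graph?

A width-2 tree decomposition is:
Bags: B1 = {c, d, e}  B2 = {a, c, e}  B3 = {b, d, e}
Tree: B1–B2, B1–B3
The largest bag has 3 vertices, giving width 2; this decomposition certifies tw(G) ≤ 2. Conversely, {c, d, e} is a clique of size 3, and the vertices of any clique must share a bag in every tree decomposition; so some bag has ≥ 3 vertices and tw(G) ≥ 2. The upper and lower bounds meet at 2, so that is the treewidth.

2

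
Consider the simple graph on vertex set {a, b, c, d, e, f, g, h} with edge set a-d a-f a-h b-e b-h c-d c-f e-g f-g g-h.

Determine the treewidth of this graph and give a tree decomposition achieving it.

Each bag holds 3 vertices, so the decomposition has width 2, which upper-bounds the treewidth. Since b–e–g–h–b is a cycle in G, G is not acyclic. Forests are exactly the graphs of treewidth ≤ 1, so tw(G) ≥ 2. The upper and lower bounds meet at 2, so that is the treewidth.

Treewidth 2.
Bags: B1 = {b, e, h}  B2 = {e, g, h}  B3 = {a, g, h}  B4 = {a, f, g}  B5 = {a, d, f}  B6 = {c, d, f}
Tree: B1–B2, B2–B3, B3–B4, B4–B5, B5–B6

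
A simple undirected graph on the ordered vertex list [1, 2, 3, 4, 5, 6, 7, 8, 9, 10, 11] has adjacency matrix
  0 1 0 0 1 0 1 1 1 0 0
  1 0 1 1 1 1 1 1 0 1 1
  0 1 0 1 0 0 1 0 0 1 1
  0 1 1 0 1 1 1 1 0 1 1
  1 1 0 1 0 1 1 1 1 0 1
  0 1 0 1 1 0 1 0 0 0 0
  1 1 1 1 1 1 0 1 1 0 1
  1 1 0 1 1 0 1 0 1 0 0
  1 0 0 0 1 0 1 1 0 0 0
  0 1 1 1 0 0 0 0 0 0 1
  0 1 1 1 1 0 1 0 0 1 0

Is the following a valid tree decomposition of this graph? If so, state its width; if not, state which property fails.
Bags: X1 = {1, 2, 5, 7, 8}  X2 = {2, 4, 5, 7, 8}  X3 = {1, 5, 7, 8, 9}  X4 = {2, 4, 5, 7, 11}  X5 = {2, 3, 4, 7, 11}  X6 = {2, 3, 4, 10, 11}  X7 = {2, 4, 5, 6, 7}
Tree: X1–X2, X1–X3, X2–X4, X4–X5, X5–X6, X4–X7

Checking the three conditions: (i) the bags cover all of {1, 2, 3, 4, 5, 6, 7, 8, 9, 10, 11}; (ii) for each edge, some bag contains both endpoints; (iii) the bags containing any fixed vertex form a subtree. All hold, so the decomposition is valid with width 5 − 1 = 4.

Yes; width 4.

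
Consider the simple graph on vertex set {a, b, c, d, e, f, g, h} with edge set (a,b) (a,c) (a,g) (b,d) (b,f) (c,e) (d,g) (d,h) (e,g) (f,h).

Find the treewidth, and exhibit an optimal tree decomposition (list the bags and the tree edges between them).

Each bag holds 3 vertices, so the decomposition has width 2, which upper-bounds the treewidth. Since e–c–a–g–e is a cycle in G, G is not acyclic. Forests are exactly the graphs of treewidth ≤ 1, so tw(G) ≥ 2. The upper and lower bounds meet at 2, so that is the treewidth.

Treewidth 2.
One such decomposition:
Bags: B1 = {c, e, g}  B2 = {a, c, g}  B3 = {a, d, g}  B4 = {a, b, d}  B5 = {b, d, h}  B6 = {b, f, h}
Tree: B1–B2, B2–B3, B3–B4, B4–B5, B5–B6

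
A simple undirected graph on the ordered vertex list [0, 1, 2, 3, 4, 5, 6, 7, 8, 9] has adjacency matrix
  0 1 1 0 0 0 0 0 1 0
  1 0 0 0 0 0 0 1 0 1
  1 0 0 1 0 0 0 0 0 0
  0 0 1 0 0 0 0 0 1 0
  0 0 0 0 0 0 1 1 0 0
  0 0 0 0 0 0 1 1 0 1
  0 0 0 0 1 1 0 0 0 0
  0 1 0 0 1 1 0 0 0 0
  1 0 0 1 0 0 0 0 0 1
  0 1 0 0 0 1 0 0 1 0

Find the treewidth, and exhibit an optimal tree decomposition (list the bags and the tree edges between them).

The largest bag has 3 vertices, giving width 2; this decomposition certifies tw(G) ≤ 2. The edges 2–3–8–0–2 form a cycle, so G is not a tree and its treewidth is at least 2. Therefore the treewidth is 2.

Treewidth 2.
One such decomposition:
Bags: B1 = {0, 2, 3}  B2 = {0, 3, 8}  B3 = {0, 1, 8}  B4 = {1, 8, 9}  B5 = {1, 7, 9}  B6 = {5, 7, 9}  B7 = {4, 5, 7}  B8 = {4, 5, 6}
Tree: B1–B2, B2–B3, B3–B4, B4–B5, B5–B6, B6–B7, B7–B8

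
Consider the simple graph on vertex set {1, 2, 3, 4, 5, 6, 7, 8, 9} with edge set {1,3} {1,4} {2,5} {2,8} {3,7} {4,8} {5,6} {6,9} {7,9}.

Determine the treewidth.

A width-2 tree decomposition is:
Bags: B1 = {1, 4, 8}  B2 = {1, 3, 8}  B3 = {3, 7, 8}  B4 = {7, 8, 9}  B5 = {6, 8, 9}  B6 = {5, 6, 8}  B7 = {2, 5, 8}
Tree: B1–B2, B2–B3, B3–B4, B4–B5, B5–B6, B6–B7
The largest bag has 3 vertices, giving width 2; this decomposition certifies tw(G) ≤ 2. Since 8–4–1–3–7–9–6–5–2–8 is a cycle in G, G is not acyclic. Forests are exactly the graphs of treewidth ≤ 1, so tw(G) ≥ 2. Hence tw(G) = 2 exactly.

2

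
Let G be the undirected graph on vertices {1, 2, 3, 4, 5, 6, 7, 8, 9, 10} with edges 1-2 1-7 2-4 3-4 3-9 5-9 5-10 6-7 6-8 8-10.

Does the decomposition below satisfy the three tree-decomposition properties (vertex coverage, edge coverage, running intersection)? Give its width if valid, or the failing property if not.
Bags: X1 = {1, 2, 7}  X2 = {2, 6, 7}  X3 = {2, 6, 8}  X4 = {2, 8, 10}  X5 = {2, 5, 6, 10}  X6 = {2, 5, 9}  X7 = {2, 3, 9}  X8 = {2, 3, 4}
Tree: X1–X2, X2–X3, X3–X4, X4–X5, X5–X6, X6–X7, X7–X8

No — bags containing vertex 6 are not connected in the tree.

A tree decomposition must satisfy three properties: every vertex lies in some bag; for every edge, both endpoints lie together in some bag; and for every vertex, the bags containing it form a connected subtree. Here bags containing vertex 6 are not connected in the tree, so the decomposition is invalid.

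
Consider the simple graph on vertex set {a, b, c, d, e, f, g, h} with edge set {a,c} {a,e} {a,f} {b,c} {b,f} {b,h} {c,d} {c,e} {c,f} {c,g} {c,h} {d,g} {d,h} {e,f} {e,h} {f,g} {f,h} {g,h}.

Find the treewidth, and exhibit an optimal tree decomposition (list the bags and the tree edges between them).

The largest bag has 4 vertices, giving width 3; this decomposition certifies tw(G) ≤ 3. For the lower bound, the 4 vertices {c, d, g, h} are pairwise adjacent, and any tree decomposition puts a clique entirely inside one bag — forcing width ≥ 3. The upper and lower bounds meet at 3, so that is the treewidth.

Treewidth 3.
Bags: B1 = {c, f, g, h}  B2 = {c, d, g, h}  B3 = {b, c, f, h}  B4 = {c, e, f, h}  B5 = {a, c, e, f}
Tree: B1–B2, B1–B3, B3–B4, B4–B5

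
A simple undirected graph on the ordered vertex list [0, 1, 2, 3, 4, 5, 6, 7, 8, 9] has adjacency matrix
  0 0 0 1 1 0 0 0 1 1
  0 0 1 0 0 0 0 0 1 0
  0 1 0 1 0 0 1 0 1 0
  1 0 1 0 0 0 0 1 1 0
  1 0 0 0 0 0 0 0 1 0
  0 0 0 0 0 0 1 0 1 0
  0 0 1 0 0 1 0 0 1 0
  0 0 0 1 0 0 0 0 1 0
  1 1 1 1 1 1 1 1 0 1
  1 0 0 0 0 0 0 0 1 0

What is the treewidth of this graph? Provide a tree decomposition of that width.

Treewidth 2.
One optimal decomposition is:
Bags: B1 = {3, 7, 8}  B2 = {2, 3, 8}  B3 = {0, 3, 8}  B4 = {0, 8, 9}  B5 = {0, 4, 8}  B6 = {2, 6, 8}  B7 = {1, 2, 8}  B8 = {5, 6, 8}
Tree: B1–B2, B2–B3, B3–B4, B4–B5, B2–B6, B6–B7, B6–B8

Each bag holds 3 vertices, so the decomposition has width 2, which upper-bounds the treewidth. Conversely, {0, 8, 9} is a clique of size 3, and the vertices of any clique must share a bag in every tree decomposition; so some bag has ≥ 3 vertices and tw(G) ≥ 2. Hence tw(G) = 2 exactly.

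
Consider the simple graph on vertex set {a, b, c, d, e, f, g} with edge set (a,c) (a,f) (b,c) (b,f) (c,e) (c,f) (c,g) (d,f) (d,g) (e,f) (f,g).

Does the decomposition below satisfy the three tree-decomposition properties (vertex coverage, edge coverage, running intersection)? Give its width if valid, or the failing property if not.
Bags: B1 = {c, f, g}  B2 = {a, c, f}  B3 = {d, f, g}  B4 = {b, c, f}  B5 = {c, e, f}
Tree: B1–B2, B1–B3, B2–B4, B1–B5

Checking the three conditions: (i) the bags cover all of {a, b, c, d, e, f, g}; (ii) for each edge, some bag contains both endpoints; (iii) the bags containing any fixed vertex form a subtree. All hold, so the decomposition is valid with width 3 − 1 = 2.

Yes; width 2.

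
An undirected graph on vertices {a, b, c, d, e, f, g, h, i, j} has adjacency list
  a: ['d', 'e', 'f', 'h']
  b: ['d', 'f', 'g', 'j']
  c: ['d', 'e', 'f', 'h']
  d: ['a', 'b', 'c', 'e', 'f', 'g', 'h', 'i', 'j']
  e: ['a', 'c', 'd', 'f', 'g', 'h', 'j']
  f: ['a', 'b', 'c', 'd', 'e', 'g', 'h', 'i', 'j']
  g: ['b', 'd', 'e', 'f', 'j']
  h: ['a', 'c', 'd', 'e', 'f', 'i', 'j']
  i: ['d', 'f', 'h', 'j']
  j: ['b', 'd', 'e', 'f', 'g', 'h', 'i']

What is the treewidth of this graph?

A width-4 tree decomposition is:
Bags: B1 = {d, f, h, i, j}  B2 = {d, e, f, h, j}  B3 = {a, d, e, f, h}  B4 = {c, d, e, f, h}  B5 = {d, e, f, g, j}  B6 = {b, d, f, g, j}
Tree: B1–B2, B2–B3, B3–B4, B2–B5, B5–B6
Every bag has size at most 5, so the width is 5 − 1 = 4 and tw(G) ≤ 4. On the other hand G contains the 5-clique {d, e, f, g, j}. A clique must lie in a single bag of any decomposition, so no decomposition can have width below 4. The upper and lower bounds meet at 4, so that is the treewidth.

4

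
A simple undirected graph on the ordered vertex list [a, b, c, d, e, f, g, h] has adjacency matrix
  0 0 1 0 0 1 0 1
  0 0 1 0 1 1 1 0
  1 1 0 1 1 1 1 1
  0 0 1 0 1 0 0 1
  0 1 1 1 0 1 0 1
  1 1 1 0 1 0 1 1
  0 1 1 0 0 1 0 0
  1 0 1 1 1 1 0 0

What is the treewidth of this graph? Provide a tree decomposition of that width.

Treewidth 3.
One optimal decomposition is:
Bags: B1 = {a, c, f, h}  B2 = {c, e, f, h}  B3 = {b, c, e, f}  B4 = {c, d, e, h}  B5 = {b, c, f, g}
Tree: B1–B2, B2–B3, B2–B4, B3–B5

Each bag holds 4 vertices, so the decomposition has width 3, which upper-bounds the treewidth. For the lower bound, the 4 vertices {c, d, e, h} are pairwise adjacent, and any tree decomposition puts a clique entirely inside one bag — forcing width ≥ 3. The upper and lower bounds meet at 3, so that is the treewidth.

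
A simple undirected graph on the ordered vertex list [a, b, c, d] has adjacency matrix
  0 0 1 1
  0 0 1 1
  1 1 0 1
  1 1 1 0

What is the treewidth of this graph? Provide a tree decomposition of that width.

Every bag has size at most 3, so the width is 3 − 1 = 2 and tw(G) ≤ 2. On the other hand G contains the 3-clique {a, c, d}. A clique must lie in a single bag of any decomposition, so no decomposition can have width below 2. The upper and lower bounds meet at 2, so that is the treewidth.

Treewidth 2.
One optimal decomposition is:
Bags: B1 = {a, c, d}  B2 = {b, c, d}
Tree: B1–B2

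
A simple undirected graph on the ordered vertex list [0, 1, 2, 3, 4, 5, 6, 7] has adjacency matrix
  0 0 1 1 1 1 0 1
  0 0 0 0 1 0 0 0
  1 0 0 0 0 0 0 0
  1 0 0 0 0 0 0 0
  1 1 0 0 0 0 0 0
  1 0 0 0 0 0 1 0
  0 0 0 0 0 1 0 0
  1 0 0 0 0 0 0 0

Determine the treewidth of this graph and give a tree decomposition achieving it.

Every bag has size at most 2, so the width is 2 − 1 = 1 and tw(G) ≤ 1. Any graph with an edge has treewidth ≥ 1, and G has the edge 4–0. Combining the bounds, tw(G) = 1.

Treewidth 1.
Bags: B1 = {0, 4}  B2 = {0, 5}  B3 = {0, 2}  B4 = {0, 3}  B5 = {1, 4}  B6 = {0, 7}  B7 = {5, 6}
Tree: B1–B2, B2–B3, B3–B4, B1–B5, B4–B6, B2–B7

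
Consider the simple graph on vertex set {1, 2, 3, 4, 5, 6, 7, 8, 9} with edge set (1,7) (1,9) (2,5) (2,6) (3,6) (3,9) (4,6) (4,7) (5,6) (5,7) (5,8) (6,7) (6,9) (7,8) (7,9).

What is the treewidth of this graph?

2

A width-2 tree decomposition is:
Bags: B1 = {5, 7, 8}  B2 = {5, 6, 7}  B3 = {6, 7, 9}  B4 = {3, 6, 9}  B5 = {1, 7, 9}  B6 = {4, 6, 7}  B7 = {2, 5, 6}
Tree: B1–B2, B2–B3, B3–B4, B3–B5, B3–B6, B2–B7
Each bag holds 3 vertices, so the decomposition has width 2, which upper-bounds the treewidth. Conversely, {5, 7, 8} is a clique of size 3, and the vertices of any clique must share a bag in every tree decomposition; so some bag has ≥ 3 vertices and tw(G) ≥ 2. Therefore the treewidth is 2.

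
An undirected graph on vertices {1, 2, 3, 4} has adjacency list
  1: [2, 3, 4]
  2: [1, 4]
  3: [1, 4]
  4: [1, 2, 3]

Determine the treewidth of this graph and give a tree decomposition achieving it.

Treewidth 2.
Bags: B1 = {1, 2, 4}  B2 = {1, 3, 4}
Tree: B1–B2

The largest bag has 3 vertices, giving width 2; this decomposition certifies tw(G) ≤ 2. On the other hand G contains the 3-clique {1, 2, 4}. A clique must lie in a single bag of any decomposition, so no decomposition can have width below 2. Combining the bounds, tw(G) = 2.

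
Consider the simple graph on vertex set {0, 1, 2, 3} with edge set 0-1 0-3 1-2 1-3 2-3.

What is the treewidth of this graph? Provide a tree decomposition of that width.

Treewidth 2.
One such decomposition:
Bags: B1 = {1, 2, 3}  B2 = {0, 1, 3}
Tree: B1–B2

Every bag has size at most 3, so the width is 3 − 1 = 2 and tw(G) ≤ 2. Conversely, {0, 1, 3} is a clique of size 3, and the vertices of any clique must share a bag in every tree decomposition; so some bag has ≥ 3 vertices and tw(G) ≥ 2. Hence tw(G) = 2 exactly.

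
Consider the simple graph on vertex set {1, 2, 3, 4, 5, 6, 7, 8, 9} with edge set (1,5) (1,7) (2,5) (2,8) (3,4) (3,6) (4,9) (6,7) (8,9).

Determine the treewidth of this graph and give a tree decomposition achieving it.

The largest bag has 3 vertices, giving width 2; this decomposition certifies tw(G) ≤ 2. Since 7–1–5–2–8–9–4–3–6–7 is a cycle in G, G is not acyclic. Forests are exactly the graphs of treewidth ≤ 1, so tw(G) ≥ 2. Therefore the treewidth is 2.

Treewidth 2.
One optimal decomposition is:
Bags: B1 = {1, 5, 7}  B2 = {2, 5, 7}  B3 = {2, 7, 8}  B4 = {7, 8, 9}  B5 = {4, 7, 9}  B6 = {3, 4, 7}  B7 = {3, 6, 7}
Tree: B1–B2, B2–B3, B3–B4, B4–B5, B5–B6, B6–B7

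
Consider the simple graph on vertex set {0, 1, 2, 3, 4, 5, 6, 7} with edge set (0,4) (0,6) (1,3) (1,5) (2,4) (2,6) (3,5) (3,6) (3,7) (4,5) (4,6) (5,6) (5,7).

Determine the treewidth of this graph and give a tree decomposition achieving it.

Every bag has size at most 3, so the width is 3 − 1 = 2 and tw(G) ≤ 2. On the other hand G contains the 3-clique {0, 4, 6}. A clique must lie in a single bag of any decomposition, so no decomposition can have width below 2. The upper and lower bounds meet at 2, so that is the treewidth.

Treewidth 2.
One such decomposition:
Bags: B1 = {3, 5, 6}  B2 = {1, 3, 5}  B3 = {3, 5, 7}  B4 = {4, 5, 6}  B5 = {2, 4, 6}  B6 = {0, 4, 6}
Tree: B1–B2, B2–B3, B1–B4, B4–B5, B5–B6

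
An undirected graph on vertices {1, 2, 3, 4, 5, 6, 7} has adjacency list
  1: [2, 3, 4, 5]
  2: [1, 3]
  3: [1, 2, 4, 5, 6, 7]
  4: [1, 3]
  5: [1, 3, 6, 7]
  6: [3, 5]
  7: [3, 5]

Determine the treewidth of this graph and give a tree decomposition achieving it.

Treewidth 2.
One such decomposition:
Bags: B1 = {1, 3, 5}  B2 = {1, 3, 4}  B3 = {1, 2, 3}  B4 = {3, 5, 7}  B5 = {3, 5, 6}
Tree: B1–B2, B1–B3, B1–B4, B1–B5

The largest bag has 3 vertices, giving width 2; this decomposition certifies tw(G) ≤ 2. For the lower bound, the 3 vertices {1, 2, 3} are pairwise adjacent, and any tree decomposition puts a clique entirely inside one bag — forcing width ≥ 2. The upper and lower bounds meet at 2, so that is the treewidth.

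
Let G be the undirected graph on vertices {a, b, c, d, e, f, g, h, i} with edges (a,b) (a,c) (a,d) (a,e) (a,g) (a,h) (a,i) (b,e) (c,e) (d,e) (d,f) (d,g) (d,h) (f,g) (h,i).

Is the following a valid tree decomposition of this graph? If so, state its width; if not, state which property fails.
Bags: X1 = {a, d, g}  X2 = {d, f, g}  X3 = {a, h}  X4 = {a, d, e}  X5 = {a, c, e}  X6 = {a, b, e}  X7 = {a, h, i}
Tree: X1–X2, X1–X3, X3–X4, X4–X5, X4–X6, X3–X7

No — edge (d,h) lies in no bag.

A tree decomposition must satisfy three properties: every vertex lies in some bag; for every edge, both endpoints lie together in some bag; and for every vertex, the bags containing it form a connected subtree. Here edge (d,h) lies in no bag, so the decomposition is invalid.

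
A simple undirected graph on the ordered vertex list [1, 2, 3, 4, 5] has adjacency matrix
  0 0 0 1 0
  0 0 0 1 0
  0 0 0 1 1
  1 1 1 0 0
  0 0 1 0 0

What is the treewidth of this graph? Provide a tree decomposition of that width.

Every bag has size at most 2, so the width is 2 − 1 = 1 and tw(G) ≤ 1. Any graph with an edge has treewidth ≥ 1, and G has the edge 4–3. Therefore the treewidth is 1.

Treewidth 1.
Bags: B1 = {3, 4}  B2 = {2, 4}  B3 = {1, 4}  B4 = {3, 5}
Tree: B1–B2, B1–B3, B1–B4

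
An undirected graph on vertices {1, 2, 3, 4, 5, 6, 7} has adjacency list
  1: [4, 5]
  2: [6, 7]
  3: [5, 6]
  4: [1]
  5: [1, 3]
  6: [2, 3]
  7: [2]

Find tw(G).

A width-1 tree decomposition is:
Bags: B1 = {1, 4}  B2 = {1, 5}  B3 = {3, 5}  B4 = {3, 6}  B5 = {2, 6}  B6 = {2, 7}
Tree: B1–B2, B2–B3, B3–B4, B4–B5, B5–B6
The largest bag has 2 vertices, giving width 1; this decomposition certifies tw(G) ≤ 1. Any graph with an edge has treewidth ≥ 1, and G has the edge 4–1. The upper and lower bounds meet at 1, so that is the treewidth.

1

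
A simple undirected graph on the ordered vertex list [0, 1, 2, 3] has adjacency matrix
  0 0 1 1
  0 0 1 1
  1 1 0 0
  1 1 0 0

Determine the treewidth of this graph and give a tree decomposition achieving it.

Every bag has size at most 3, so the width is 3 − 1 = 2 and tw(G) ≤ 2. For the lower bound, G contains the cycle 3–1–2–0–3, so G is not a forest; only forests have treewidth ≤ 1, hence tw(G) ≥ 2. Hence tw(G) = 2 exactly.

Treewidth 2.
One such decomposition:
Bags: B1 = {1, 2, 3}  B2 = {0, 2, 3}
Tree: B1–B2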